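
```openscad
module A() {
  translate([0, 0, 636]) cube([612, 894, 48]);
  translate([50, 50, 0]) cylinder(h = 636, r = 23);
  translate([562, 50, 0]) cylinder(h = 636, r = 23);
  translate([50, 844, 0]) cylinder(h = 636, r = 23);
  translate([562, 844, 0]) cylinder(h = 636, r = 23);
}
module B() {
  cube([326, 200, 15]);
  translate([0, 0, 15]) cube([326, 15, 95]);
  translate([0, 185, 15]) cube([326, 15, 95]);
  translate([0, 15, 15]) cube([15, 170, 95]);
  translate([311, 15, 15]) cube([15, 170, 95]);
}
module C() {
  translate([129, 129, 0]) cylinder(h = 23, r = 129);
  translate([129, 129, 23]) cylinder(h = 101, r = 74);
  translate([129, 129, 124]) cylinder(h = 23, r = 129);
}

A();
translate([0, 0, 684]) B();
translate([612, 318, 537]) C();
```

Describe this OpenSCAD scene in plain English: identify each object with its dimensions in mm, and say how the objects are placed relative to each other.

A is a table: top 612 mm (x) × 894 mm (y), 48 mm thick, upper face at z = 684 mm, on four round legs of 46 mm diameter, each leg's bounding box inset 27 mm from the nearest pair of top edges, running from z = 0 to the bottom of the top.

B is an open-topped rectangular box: outside dimensions 326×200×110 mm, with a uniform wall and base thickness of 15 mm. The base is a full 326×200 slab on the floor; four walls sit on top of the base. The front and back walls (the −y and +y sides) span the full width; the two side walls fit between them.

C is a spool: two coaxial disc flanges of radius 129 mm and thickness 23 mm, joined by a core cylinder of radius 74 mm and height 101 mm. The lower flange rests on z = 0 and the three cylinders share a vertical axis.

The open box is on top of the table. The spool is beside the table with their tops flush at z = 684.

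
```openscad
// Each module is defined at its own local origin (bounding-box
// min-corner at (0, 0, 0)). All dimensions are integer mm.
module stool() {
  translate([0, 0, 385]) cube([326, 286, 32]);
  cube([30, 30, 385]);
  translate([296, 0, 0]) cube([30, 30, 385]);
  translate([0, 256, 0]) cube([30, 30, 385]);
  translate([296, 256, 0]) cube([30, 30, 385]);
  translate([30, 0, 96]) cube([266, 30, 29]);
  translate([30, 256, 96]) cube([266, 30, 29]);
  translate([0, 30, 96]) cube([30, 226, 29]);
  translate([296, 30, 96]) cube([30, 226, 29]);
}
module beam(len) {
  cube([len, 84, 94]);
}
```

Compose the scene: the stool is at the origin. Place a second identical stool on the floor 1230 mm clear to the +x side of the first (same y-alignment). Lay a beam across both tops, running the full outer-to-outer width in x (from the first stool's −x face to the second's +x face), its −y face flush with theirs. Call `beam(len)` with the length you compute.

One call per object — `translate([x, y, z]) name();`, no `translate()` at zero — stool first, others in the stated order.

stool();
translate([1556, 0, 0]) stool();
translate([0, 0, 417]) beam(1882);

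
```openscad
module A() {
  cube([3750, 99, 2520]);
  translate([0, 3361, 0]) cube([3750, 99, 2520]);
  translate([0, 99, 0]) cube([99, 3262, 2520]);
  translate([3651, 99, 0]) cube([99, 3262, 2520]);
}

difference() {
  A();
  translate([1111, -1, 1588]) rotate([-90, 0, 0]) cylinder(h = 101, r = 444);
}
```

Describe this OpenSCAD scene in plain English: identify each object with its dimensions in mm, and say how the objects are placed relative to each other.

A is a box-shaped house frame (walls only): outside footprint 3750×3460 mm, wall height 2520 mm, wall thickness 99 mm. The two y-facing walls run the full x-width; the two x-facing walls fit between the inner faces of the y-facing walls.

The house frame has a circular hole of radius 444 mm through its front wall, centred at (x = 1111, z = 1588).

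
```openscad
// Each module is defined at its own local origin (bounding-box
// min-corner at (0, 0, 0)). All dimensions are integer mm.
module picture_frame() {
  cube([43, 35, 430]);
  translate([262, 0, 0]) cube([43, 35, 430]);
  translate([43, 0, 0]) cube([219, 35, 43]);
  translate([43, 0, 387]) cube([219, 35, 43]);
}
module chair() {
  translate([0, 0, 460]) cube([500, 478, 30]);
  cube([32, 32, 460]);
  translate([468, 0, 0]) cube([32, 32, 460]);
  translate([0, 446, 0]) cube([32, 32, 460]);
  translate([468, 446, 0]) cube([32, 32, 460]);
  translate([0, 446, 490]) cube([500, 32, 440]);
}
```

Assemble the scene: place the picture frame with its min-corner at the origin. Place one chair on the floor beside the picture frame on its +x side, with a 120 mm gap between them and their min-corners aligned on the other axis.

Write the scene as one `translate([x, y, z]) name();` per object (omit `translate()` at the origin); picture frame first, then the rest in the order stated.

picture_frame();
translate([425, 0, 0]) chair();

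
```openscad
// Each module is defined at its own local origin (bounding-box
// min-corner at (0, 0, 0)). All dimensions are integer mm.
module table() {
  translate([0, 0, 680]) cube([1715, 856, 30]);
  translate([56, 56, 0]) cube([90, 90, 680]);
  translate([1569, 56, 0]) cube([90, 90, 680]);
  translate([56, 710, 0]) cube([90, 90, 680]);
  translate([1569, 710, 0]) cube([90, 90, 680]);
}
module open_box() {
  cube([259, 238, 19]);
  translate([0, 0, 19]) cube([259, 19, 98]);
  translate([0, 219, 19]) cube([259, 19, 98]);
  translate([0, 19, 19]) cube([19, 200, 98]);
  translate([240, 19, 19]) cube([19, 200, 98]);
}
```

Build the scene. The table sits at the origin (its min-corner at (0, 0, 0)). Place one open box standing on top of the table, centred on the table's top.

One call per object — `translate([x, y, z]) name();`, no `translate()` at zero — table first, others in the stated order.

table();
translate([728, 309, 710]) open_box();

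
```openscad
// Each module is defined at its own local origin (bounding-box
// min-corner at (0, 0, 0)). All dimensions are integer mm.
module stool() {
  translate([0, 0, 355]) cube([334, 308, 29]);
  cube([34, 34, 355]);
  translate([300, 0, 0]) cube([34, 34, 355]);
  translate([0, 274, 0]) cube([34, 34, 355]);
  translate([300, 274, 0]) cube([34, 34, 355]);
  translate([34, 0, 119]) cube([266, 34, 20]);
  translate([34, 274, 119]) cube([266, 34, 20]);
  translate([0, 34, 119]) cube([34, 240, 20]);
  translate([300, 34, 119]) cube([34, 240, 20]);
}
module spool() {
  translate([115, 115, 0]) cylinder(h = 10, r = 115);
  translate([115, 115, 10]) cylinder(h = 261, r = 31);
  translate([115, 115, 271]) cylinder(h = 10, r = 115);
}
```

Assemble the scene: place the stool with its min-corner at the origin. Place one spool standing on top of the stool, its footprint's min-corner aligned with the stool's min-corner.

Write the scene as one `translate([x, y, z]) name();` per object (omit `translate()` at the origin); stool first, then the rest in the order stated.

stool();
translate([0, 0, 384]) spool();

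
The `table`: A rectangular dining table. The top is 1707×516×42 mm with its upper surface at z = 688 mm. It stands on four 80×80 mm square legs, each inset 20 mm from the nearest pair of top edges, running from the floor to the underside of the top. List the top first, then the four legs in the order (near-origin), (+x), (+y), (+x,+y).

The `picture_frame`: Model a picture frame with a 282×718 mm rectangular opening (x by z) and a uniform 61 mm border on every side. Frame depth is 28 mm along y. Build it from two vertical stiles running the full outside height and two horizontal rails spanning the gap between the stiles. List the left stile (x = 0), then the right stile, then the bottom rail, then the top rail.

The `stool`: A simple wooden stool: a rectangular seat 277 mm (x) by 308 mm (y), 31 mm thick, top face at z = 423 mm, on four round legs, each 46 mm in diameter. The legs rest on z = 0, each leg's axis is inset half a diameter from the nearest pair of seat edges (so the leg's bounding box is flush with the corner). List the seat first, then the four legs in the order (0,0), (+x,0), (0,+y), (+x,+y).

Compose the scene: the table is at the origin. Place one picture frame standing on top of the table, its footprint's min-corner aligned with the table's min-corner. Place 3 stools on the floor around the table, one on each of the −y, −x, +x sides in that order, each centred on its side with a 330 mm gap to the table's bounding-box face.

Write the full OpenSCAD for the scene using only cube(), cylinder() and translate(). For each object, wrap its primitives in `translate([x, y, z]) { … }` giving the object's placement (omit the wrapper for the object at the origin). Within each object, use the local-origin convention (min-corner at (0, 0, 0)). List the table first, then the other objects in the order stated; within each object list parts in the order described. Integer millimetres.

translate([0, 0, 646]) cube([1707, 516, 42]);
translate([20, 20, 0]) cube([80, 80, 646]);
translate([1607, 20, 0]) cube([80, 80, 646]);
translate([20, 416, 0]) cube([80, 80, 646]);
translate([1607, 416, 0]) cube([80, 80, 646]);
translate([0, 0, 688]) {
  cube([61, 28, 840]);
  translate([343, 0, 0]) cube([61, 28, 840]);
  translate([61, 0, 0]) cube([282, 28, 61]);
  translate([61, 0, 779]) cube([282, 28, 61]);
}
translate([715, -638, 0]) {
  translate([0, 0, 392]) cube([277, 308, 31]);
  translate([23, 23, 0]) cylinder(h = 392, r = 23);
  translate([254, 23, 0]) cylinder(h = 392, r = 23);
  translate([23, 285, 0]) cylinder(h = 392, r = 23);
  translate([254, 285, 0]) cylinder(h = 392, r = 23);
}
translate([-607, 104, 0]) {
  translate([0, 0, 392]) cube([277, 308, 31]);
  translate([23, 23, 0]) cylinder(h = 392, r = 23);
  translate([254, 23, 0]) cylinder(h = 392, r = 23);
  translate([23, 285, 0]) cylinder(h = 392, r = 23);
  translate([254, 285, 0]) cylinder(h = 392, r = 23);
}
translate([2037, 104, 0]) {
  translate([0, 0, 392]) cube([277, 308, 31]);
  translate([23, 23, 0]) cylinder(h = 392, r = 23);
  translate([254, 23, 0]) cylinder(h = 392, r = 23);
  translate([23, 285, 0]) cylinder(h = 392, r = 23);
  translate([254, 285, 0]) cylinder(h = 392, r = 23);
}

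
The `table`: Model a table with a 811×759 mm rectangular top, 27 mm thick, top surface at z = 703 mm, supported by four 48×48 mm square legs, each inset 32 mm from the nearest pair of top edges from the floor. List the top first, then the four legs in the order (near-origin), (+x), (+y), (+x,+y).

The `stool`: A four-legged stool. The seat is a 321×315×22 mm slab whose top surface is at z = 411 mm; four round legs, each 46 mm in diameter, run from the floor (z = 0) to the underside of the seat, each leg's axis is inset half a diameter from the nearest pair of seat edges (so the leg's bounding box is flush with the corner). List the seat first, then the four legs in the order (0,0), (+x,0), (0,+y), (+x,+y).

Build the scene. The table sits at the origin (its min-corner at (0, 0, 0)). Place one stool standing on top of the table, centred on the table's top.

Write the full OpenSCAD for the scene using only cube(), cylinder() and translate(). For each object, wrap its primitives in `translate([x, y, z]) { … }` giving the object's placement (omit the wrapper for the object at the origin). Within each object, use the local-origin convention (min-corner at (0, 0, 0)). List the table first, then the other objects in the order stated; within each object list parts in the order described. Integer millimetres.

translate([0, 0, 676]) cube([811, 759, 27]);
translate([32, 32, 0]) cube([48, 48, 676]);
translate([731, 32, 0]) cube([48, 48, 676]);
translate([32, 679, 0]) cube([48, 48, 676]);
translate([731, 679, 0]) cube([48, 48, 676]);
translate([245, 222, 703]) {
  translate([0, 0, 389]) cube([321, 315, 22]);
  translate([23, 23, 0]) cylinder(h = 389, r = 23);
  translate([298, 23, 0]) cylinder(h = 389, r = 23);
  translate([23, 292, 0]) cylinder(h = 389, r = 23);
  translate([298, 292, 0]) cylinder(h = 389, r = 23);
}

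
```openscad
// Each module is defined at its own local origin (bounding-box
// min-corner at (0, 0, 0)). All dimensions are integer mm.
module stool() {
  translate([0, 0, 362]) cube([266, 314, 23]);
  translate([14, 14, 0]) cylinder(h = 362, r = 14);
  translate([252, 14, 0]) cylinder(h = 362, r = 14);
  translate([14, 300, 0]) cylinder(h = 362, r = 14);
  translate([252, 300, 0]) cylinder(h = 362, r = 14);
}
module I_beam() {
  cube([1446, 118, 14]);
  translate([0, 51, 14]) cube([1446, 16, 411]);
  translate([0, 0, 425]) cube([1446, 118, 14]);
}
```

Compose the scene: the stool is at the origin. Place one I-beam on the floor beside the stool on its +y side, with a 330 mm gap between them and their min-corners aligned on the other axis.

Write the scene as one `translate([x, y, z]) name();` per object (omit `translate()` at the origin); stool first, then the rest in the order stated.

stool();
translate([0, 644, 0]) I_beam();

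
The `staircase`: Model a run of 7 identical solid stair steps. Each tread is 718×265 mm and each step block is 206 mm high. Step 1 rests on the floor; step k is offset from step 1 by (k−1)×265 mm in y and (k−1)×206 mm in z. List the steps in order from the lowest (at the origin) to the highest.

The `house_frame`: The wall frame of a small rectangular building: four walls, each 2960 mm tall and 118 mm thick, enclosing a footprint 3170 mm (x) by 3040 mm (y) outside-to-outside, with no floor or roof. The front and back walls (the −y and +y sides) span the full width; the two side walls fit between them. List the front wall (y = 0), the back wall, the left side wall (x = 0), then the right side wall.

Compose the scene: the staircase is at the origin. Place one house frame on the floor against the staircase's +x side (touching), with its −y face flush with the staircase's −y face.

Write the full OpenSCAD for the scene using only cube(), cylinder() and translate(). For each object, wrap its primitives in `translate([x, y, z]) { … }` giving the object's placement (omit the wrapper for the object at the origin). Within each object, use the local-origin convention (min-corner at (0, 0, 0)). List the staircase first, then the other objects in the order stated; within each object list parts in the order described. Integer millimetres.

cube([718, 265, 206]);
translate([0, 265, 206]) cube([718, 265, 206]);
translate([0, 530, 412]) cube([718, 265, 206]);
translate([0, 795, 618]) cube([718, 265, 206]);
translate([0, 1060, 824]) cube([718, 265, 206]);
translate([0, 1325, 1030]) cube([718, 265, 206]);
translate([0, 1590, 1236]) cube([718, 265, 206]);
translate([718, 0, 0]) {
  cube([3170, 118, 2960]);
  translate([0, 2922, 0]) cube([3170, 118, 2960]);
  translate([0, 118, 0]) cube([118, 2804, 2960]);
  translate([3052, 118, 0]) cube([118, 2804, 2960]);
}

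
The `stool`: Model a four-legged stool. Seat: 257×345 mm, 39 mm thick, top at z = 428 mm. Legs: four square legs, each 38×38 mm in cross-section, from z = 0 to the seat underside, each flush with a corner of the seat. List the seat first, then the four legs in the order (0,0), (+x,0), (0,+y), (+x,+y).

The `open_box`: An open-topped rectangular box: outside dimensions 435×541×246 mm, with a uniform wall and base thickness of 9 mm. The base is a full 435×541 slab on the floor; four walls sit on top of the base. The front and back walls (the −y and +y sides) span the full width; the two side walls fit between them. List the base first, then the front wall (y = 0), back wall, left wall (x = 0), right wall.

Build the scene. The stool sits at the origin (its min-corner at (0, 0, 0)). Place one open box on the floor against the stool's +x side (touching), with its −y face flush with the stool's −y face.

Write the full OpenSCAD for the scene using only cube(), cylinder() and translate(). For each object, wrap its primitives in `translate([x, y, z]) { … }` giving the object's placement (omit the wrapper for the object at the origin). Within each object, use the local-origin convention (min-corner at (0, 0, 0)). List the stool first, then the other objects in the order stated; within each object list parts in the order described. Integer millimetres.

translate([0, 0, 389]) cube([257, 345, 39]);
cube([38, 38, 389]);
translate([219, 0, 0]) cube([38, 38, 389]);
translate([0, 307, 0]) cube([38, 38, 389]);
translate([219, 307, 0]) cube([38, 38, 389]);
translate([257, 0, 0]) {
  cube([435, 541, 9]);
  translate([0, 0, 9]) cube([435, 9, 237]);
  translate([0, 532, 9]) cube([435, 9, 237]);
  translate([0, 9, 9]) cube([9, 523, 237]);
  translate([426, 9, 9]) cube([9, 523, 237]);
}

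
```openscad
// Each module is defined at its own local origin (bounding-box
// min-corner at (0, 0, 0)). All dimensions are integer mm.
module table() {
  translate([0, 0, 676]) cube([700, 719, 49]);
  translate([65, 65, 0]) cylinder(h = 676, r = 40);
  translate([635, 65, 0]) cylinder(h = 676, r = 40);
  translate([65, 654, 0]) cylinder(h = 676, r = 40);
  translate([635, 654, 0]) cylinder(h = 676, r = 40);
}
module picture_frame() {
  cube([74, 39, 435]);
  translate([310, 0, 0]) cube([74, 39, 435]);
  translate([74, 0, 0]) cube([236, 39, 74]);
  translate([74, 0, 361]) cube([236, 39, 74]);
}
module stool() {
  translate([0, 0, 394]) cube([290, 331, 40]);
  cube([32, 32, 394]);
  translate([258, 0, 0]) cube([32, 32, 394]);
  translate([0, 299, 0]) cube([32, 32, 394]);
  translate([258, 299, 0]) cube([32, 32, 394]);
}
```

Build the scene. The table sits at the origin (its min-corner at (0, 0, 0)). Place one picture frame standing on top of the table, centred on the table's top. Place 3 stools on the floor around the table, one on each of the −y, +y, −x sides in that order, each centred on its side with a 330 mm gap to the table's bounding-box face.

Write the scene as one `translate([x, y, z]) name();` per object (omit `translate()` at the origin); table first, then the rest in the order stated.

table();
translate([158, 340, 725]) picture_frame();
translate([205, -661, 0]) stool();
translate([205, 1049, 0]) stool();
translate([-620, 194, 0]) stool();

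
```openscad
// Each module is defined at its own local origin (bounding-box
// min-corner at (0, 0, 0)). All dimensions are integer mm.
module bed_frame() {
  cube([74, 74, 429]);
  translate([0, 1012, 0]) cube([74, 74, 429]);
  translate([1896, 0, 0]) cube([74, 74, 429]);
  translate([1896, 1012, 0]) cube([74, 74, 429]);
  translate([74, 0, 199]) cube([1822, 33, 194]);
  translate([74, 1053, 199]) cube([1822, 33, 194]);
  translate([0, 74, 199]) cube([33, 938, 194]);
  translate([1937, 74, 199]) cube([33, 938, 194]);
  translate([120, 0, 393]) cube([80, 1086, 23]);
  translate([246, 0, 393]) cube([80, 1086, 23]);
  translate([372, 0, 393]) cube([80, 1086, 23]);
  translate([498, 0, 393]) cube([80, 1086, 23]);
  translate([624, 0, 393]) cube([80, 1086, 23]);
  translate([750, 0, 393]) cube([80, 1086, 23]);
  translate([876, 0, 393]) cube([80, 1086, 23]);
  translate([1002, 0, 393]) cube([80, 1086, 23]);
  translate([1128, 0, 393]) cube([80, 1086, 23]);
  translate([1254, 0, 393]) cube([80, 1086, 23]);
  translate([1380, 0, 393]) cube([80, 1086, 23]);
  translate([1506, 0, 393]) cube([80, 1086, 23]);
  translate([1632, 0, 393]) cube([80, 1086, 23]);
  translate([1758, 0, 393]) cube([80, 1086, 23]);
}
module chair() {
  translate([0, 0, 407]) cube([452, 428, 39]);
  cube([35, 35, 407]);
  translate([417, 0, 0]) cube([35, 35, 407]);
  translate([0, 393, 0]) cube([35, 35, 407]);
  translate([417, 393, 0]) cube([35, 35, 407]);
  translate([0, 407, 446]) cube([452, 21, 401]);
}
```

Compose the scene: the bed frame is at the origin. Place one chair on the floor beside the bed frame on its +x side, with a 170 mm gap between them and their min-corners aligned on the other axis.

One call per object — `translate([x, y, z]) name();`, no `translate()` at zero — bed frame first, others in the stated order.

bed_frame();
translate([2140, 0, 0]) chair();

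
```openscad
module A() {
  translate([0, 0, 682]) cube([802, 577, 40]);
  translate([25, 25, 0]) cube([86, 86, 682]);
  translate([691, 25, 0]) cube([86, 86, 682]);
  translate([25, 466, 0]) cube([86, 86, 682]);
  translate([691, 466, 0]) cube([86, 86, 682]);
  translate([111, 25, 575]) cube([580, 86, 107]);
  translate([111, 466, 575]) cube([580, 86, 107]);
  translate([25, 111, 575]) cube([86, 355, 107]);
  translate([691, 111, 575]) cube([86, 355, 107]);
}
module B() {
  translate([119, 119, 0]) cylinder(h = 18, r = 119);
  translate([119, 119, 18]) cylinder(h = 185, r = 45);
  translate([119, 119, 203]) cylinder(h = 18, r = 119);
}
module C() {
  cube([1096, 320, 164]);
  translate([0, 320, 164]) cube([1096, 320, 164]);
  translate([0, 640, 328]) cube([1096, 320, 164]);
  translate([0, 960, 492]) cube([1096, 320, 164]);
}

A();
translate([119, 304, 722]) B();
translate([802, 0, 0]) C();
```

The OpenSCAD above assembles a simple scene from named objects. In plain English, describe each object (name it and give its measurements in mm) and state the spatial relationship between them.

A is a table with a 802×577 mm rectangular top, 40 mm thick, top surface at z = 722 mm, supported by four 86×86 mm square legs, each inset 25 mm from the nearest pair of top edges, running from the floor. Four apron rails, 86 mm thick and 107 mm tall, run between adjacent legs with their top edges flush with the underside of the top and their outer faces flush with the legs' outer faces.

B is a spool: two coaxial disc flanges of radius 119 mm and thickness 18 mm, joined by a core cylinder of radius 45 mm and height 185 mm. The lower flange rests on z = 0 and the three cylinders share a vertical axis.

C is a run of 4 identical solid stair steps. Each tread is 1096×320 mm and each step block is 164 mm high. Step 1 rests on the floor; step k is offset from step 1 by (k−1)×320 mm in y and (k−1)×164 mm in z.

The spool is on top of the table. The staircase is against the table's +x side, with their −y faces flush.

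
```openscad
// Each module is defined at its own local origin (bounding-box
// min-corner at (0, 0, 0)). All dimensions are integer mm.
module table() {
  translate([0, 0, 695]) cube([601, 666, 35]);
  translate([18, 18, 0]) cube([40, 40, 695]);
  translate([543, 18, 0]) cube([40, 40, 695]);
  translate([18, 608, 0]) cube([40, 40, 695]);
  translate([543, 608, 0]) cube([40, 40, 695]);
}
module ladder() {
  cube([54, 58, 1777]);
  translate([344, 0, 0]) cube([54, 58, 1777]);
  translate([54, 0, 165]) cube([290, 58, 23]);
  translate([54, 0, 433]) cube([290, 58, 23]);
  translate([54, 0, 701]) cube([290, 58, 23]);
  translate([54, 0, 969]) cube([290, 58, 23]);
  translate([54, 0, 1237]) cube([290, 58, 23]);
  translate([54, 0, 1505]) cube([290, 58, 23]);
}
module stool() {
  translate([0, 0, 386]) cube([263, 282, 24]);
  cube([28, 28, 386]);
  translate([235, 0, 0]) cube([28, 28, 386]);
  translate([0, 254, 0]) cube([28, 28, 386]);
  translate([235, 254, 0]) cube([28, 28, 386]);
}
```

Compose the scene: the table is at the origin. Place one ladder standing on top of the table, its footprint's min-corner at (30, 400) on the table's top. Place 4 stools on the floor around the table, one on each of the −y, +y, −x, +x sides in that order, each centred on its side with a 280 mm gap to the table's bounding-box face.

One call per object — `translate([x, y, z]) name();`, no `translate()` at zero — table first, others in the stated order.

table();
translate([30, 400, 730]) ladder();
translate([169, -562, 0]) stool();
translate([169, 946, 0]) stool();
translate([-543, 192, 0]) stool();
translate([881, 192, 0]) stool();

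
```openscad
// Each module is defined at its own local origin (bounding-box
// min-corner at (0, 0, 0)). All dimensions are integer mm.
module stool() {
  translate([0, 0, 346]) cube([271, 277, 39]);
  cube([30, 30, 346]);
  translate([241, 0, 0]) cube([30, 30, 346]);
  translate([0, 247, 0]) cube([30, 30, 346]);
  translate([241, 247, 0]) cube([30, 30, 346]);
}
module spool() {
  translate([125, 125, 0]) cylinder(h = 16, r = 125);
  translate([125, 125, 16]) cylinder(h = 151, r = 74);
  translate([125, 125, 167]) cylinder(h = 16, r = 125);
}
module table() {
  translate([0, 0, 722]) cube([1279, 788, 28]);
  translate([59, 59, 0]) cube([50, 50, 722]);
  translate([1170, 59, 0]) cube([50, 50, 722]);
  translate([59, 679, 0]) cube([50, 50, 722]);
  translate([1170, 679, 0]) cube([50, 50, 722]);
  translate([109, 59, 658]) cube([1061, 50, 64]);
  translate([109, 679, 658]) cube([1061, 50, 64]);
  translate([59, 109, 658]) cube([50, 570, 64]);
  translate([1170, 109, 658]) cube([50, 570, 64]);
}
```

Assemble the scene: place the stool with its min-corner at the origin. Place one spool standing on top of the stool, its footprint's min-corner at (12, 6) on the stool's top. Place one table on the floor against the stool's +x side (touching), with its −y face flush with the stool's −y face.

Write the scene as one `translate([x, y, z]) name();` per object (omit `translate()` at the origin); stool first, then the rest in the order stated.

stool();
translate([12, 6, 385]) spool();
translate([271, 0, 0]) table();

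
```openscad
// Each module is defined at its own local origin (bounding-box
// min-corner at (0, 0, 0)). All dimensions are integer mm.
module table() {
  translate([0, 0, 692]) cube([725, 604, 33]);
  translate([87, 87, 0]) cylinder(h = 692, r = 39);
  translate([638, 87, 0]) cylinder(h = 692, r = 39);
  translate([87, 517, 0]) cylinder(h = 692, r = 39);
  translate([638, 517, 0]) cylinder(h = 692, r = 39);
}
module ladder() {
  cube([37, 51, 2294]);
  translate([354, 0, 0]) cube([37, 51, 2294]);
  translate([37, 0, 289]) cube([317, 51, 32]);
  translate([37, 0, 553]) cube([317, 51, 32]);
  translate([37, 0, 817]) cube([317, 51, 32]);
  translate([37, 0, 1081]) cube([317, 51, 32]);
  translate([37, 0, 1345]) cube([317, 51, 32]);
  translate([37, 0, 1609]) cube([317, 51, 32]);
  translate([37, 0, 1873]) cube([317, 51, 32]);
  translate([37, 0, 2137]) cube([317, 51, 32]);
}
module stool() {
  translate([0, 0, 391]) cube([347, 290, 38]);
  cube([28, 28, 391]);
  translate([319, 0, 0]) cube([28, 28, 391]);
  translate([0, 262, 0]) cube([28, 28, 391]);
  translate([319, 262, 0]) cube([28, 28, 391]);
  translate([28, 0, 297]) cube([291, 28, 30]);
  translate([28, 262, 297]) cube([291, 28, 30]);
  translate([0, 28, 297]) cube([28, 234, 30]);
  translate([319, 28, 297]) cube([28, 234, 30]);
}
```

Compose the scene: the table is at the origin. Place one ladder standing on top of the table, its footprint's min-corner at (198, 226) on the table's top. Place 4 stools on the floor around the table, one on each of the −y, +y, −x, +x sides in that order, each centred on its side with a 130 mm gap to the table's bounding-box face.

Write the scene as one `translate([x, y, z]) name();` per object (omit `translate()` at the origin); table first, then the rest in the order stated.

table();
translate([198, 226, 725]) ladder();
translate([189, -420, 0]) stool();
translate([189, 734, 0]) stool();
translate([-477, 157, 0]) stool();
translate([855, 157, 0]) stool();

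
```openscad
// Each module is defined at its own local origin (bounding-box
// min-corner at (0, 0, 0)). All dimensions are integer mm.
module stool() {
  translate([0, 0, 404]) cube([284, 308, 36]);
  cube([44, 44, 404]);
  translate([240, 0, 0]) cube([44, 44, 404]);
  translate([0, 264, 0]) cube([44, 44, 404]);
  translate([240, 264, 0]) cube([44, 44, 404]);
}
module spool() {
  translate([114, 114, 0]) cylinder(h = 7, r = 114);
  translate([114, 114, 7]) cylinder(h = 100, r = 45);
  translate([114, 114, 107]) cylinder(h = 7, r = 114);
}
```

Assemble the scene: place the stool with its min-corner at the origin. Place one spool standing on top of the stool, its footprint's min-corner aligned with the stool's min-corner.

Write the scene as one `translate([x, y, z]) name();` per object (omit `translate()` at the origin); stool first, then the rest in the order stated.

stool();
translate([0, 0, 440]) spool();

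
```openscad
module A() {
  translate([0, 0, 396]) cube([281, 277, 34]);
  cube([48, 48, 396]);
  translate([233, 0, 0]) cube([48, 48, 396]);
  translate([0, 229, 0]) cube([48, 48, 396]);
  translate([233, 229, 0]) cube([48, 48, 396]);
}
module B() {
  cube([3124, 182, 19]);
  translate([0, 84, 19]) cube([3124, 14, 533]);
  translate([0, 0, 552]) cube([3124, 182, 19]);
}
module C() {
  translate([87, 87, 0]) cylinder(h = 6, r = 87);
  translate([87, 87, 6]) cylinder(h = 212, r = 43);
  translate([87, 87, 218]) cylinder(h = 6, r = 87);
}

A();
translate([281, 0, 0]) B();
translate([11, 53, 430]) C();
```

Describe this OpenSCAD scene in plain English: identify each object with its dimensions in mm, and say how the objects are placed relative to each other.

A is a four-legged stool. The seat is a 281×277×34 mm slab whose top surface is at z = 430 mm; four square legs, each 48×48 mm in cross-section, run from the floor (z = 0) to the underside of the seat, each flush with a corner of the seat.

B is an I-beam lying along x, 3124 mm long. Overall section height 571 mm. Two flanges 182 mm wide (y) and 19 mm thick, one on the floor and one at the top; a web 14 mm thick runs between them, centred on the flange width.

C is a spool: two coaxial disc flanges of radius 87 mm and thickness 6 mm, joined by a core cylinder of radius 43 mm and height 212 mm. The lower flange rests on z = 0 and the three cylinders share a vertical axis.

The I-beam is against the stool's +x side, with their −y faces flush. The spool is on top of the stool.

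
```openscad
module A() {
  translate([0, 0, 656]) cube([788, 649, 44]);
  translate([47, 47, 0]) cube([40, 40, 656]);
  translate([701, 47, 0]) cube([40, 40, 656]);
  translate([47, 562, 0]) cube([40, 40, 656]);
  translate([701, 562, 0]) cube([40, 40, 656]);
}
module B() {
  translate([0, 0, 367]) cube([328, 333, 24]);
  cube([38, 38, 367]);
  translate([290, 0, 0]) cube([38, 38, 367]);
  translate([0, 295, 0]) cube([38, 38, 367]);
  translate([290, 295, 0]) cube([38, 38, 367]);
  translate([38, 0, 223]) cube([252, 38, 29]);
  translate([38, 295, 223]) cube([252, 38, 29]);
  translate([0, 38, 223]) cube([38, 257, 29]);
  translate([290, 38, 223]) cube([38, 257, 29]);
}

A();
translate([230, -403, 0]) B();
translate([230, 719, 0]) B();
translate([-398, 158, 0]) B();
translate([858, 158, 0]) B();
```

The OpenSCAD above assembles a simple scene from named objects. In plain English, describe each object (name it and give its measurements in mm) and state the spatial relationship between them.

A is a table with a 788×649 mm rectangular top, 44 mm thick, top surface at z = 700 mm, supported by four 40×40 mm square legs, each inset 47 mm from the nearest pair of top edges, running from the floor.

B is a four-legged stool. The seat is a 328×333×24 mm slab whose top surface is at z = 391 mm; four square legs, each 38×38 mm in cross-section, run from the floor (z = 0) to the underside of the seat, each flush with a corner of the seat. Four stretchers, 38 mm wide and 29 mm tall, connect adjacent legs with their undersides at z = 223 mm, each running between the inner faces of the legs it joins and aligned with the legs' outer faces on the other axis.

Four stools sit around the table at the −y, +y, −x, +x sides.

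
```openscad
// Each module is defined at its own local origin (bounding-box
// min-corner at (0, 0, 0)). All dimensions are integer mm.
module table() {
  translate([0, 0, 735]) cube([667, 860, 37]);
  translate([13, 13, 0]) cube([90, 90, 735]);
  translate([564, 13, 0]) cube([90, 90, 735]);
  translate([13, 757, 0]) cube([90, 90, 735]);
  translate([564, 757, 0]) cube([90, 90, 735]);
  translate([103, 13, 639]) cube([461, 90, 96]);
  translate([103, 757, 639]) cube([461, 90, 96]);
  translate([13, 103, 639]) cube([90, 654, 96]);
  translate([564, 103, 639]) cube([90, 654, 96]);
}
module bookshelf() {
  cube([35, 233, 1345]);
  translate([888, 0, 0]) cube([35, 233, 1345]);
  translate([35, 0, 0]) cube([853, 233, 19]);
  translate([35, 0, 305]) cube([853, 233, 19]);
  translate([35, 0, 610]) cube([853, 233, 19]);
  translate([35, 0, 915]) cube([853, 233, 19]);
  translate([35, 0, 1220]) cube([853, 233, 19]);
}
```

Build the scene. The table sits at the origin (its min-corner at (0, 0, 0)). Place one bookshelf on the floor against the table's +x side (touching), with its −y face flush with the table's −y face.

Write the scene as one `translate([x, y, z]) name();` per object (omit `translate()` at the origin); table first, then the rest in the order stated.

table();
translate([667, 0, 0]) bookshelf();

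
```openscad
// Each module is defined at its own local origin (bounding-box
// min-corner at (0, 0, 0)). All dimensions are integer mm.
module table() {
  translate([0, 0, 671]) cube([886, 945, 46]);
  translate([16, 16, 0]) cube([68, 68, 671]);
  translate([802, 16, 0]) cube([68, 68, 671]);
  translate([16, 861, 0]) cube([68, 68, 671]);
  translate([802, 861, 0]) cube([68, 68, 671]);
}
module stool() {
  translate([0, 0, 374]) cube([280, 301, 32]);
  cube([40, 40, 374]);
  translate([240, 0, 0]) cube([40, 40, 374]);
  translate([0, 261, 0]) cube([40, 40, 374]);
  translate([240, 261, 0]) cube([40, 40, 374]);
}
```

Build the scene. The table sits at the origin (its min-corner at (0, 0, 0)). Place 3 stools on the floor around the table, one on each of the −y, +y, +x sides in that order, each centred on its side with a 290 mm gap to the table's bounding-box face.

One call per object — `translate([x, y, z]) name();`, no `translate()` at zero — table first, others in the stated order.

table();
translate([303, -591, 0]) stool();
translate([303, 1235, 0]) stool();
translate([1176, 322, 0]) stool();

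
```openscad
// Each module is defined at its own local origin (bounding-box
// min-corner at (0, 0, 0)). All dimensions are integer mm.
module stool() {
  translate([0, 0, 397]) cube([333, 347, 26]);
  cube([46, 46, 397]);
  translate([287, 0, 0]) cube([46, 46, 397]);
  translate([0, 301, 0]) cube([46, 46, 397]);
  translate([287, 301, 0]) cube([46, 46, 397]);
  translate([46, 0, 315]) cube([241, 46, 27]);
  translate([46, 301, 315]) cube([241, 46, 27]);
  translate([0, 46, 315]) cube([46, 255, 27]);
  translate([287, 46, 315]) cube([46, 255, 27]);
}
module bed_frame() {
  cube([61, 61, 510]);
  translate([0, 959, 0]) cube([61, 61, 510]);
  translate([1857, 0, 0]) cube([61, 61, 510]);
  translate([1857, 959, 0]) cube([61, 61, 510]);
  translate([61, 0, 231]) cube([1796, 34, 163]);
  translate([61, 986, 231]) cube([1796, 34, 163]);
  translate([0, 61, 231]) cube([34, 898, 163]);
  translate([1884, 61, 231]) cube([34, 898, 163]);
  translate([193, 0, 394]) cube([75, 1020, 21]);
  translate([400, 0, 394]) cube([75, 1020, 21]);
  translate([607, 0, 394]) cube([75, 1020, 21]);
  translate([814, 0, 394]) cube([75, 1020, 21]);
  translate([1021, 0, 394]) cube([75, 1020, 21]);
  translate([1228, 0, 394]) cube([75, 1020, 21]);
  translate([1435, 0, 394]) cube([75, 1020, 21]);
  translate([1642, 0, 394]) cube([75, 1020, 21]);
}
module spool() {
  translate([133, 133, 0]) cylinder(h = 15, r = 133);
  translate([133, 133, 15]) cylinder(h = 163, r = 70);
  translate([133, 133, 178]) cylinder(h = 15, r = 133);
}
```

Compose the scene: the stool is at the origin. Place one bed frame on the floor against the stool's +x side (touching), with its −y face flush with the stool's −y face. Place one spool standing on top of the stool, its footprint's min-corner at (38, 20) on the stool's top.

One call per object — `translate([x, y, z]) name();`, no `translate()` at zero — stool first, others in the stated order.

stool();
translate([333, 0, 0]) bed_frame();
translate([38, 20, 423]) spool();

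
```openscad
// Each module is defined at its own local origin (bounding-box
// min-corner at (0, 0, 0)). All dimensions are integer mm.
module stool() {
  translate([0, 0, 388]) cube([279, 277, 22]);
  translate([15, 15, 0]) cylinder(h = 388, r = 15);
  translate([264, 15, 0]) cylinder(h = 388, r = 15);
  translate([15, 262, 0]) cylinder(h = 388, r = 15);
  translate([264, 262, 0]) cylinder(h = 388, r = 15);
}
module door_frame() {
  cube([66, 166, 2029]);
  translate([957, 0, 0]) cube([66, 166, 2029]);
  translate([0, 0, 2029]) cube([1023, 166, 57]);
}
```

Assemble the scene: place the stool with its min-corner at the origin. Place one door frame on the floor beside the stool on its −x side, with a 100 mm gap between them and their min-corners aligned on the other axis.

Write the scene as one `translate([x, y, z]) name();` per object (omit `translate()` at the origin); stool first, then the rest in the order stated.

stool();
translate([-1123, 0, 0]) door_frame();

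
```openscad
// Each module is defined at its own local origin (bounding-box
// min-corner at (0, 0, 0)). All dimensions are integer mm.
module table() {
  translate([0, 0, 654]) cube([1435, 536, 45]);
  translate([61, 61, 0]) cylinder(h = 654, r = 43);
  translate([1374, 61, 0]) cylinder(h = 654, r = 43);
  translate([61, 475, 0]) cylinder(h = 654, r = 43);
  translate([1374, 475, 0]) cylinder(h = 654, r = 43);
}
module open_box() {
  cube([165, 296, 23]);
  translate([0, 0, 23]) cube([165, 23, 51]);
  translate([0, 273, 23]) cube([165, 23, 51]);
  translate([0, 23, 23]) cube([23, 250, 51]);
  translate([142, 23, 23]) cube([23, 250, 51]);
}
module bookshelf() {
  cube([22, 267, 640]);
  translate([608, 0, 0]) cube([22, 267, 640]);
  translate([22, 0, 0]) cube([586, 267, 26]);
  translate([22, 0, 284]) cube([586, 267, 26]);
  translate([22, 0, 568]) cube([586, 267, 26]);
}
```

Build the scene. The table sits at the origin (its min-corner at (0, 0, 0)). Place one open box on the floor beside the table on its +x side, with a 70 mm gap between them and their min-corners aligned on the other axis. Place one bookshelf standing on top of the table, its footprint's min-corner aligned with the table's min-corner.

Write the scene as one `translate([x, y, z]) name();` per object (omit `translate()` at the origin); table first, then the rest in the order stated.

table();
translate([1505, 0, 0]) open_box();
translate([0, 0, 699]) bookshelf();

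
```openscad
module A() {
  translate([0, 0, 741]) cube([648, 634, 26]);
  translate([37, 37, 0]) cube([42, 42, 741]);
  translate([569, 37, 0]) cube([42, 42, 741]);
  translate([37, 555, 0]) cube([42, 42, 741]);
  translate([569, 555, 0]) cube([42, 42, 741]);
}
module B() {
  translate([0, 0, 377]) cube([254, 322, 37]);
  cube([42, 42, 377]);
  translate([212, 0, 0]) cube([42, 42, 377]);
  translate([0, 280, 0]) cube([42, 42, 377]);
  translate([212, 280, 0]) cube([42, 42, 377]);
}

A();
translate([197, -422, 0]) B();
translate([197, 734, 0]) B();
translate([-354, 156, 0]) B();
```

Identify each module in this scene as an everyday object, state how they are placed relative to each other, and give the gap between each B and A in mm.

Each stool's nearest face is 100 mm from the table's bounding box.

A is a table. B is a stool. Three stools sit around the table at the −y, +y, −x sides. The gap between each stool and the table is 100 mm.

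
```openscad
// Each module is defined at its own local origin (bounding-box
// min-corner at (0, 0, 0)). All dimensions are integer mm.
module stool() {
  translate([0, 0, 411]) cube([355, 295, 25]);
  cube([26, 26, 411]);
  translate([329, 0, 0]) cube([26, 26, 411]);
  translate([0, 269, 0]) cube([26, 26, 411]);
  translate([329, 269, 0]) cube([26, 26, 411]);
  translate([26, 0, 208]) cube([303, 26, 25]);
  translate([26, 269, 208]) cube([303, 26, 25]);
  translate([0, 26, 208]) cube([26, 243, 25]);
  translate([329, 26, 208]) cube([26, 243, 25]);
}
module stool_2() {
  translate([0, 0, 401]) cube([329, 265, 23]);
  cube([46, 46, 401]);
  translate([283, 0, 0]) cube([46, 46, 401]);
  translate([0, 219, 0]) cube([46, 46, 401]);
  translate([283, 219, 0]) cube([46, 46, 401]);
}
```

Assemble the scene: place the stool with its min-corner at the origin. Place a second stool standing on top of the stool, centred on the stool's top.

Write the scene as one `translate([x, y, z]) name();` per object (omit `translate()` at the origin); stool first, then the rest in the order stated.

stool();
translate([13, 15, 436]) stool_2();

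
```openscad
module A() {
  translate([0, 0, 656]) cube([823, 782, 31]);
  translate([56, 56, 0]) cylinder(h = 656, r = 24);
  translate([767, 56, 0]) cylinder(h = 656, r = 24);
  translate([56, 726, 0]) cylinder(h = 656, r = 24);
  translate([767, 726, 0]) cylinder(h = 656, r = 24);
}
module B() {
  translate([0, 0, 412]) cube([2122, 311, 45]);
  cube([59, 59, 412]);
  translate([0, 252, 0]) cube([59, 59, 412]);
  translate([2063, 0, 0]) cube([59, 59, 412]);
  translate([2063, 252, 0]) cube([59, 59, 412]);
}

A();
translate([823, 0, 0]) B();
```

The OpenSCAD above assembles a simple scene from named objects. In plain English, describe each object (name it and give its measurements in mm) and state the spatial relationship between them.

A is a rectangular dining table. The top is 823×782×31 mm with its upper surface at z = 687 mm. It stands on four round legs of 48 mm diameter, each leg's bounding box inset 32 mm from the nearest pair of top edges, running from the floor to the underside of the top.

B is a long wooden bench with a 2122 mm (x) × 311 mm (y) seat, 45 mm thick, its top surface 457 mm above the floor. Four 59 mm square legs at the seat corners, flush with the edges, run from z = 0 to the seat underside.

The bench is against the table's +x side, with their −y faces flush.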